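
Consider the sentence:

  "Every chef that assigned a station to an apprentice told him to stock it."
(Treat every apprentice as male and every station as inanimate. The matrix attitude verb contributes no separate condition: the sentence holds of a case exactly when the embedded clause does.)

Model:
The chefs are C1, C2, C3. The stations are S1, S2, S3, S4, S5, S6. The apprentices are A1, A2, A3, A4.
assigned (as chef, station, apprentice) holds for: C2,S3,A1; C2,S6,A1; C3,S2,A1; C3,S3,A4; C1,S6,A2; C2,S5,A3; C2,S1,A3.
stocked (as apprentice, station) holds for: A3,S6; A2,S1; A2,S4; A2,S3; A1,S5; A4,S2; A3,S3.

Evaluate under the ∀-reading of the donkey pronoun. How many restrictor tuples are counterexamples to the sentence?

"him" takes "an apprentice" as antecedent and "it" takes "a station"; both are donkey pronouns co-varying with the restrictor.
Strong reading: for every (c,s,a) with assigned(c,s,a), stocked(a,s).
Restrictor triples: (C1,S6,A2)→stocked(A2,S6) ✗  (C2,S1,A3)→stocked(A3,S1) ✗  (C2,S3,A1)→stocked(A1,S3) ✗  (C2,S5,A3)→stocked(A3,S5) ✗  (C2,S6,A1)→stocked(A1,S6) ✗  (C3,S2,A1)→stocked(A1,S2) ✗  (C3,S3,A4)→stocked(A4,S3) ✗
Counterexamples (restrictor triples failing the scope): 7.

7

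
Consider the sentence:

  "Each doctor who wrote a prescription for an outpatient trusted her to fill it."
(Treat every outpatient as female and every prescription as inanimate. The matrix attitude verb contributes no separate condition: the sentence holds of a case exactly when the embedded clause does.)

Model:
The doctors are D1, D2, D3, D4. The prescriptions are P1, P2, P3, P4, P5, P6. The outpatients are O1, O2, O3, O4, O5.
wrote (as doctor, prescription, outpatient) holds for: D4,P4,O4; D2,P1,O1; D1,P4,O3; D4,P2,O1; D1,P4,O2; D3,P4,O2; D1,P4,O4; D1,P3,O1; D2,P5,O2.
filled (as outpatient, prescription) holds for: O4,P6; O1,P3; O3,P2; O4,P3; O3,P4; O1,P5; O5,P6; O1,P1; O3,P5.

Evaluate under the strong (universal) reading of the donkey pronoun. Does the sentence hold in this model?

"her" takes "an outpatient" as antecedent and "it" takes "a prescription"; both are donkey pronouns co-varying with the restrictor.
Strong reading: for every (d,p,o) with wrote(d,p,o), filled(o,p).
Restrictor triples: (D1,P3,O1)→filled(O1,P3) ✓  (D1,P4,O2)→filled(O2,P4) ✗  (D1,P4,O3)→filled(O3,P4) ✓  (D1,P4,O4)→filled(O4,P4) ✗  (D2,P1,O1)→filled(O1,P1) ✓  (D2,P5,O2)→filled(O2,P5) ✗  (D3,P4,O2)→filled(O2,P4) ✗  (D4,P2,O1)→filled(O1,P2) ✗  (D4,P4,O4)→filled(O4,P4) ✗
Counterexample: (D1,P4,O2) — filled(O2,P4) does not hold.

False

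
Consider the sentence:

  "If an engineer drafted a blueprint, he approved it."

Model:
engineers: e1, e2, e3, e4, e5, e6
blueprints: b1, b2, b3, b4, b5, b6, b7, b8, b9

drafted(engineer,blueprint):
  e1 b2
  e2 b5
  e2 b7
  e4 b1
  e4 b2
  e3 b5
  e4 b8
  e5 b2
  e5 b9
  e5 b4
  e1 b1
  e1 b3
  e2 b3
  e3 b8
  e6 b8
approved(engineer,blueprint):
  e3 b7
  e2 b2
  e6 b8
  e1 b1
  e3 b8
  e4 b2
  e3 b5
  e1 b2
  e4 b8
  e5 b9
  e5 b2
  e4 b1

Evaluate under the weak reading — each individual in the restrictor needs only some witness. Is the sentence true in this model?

"it" takes "a blueprint" as antecedent — a donkey pronoun bound across the clause boundary.
Weak reading: every engineer e with some drafted-blueprint has at least one drafted-blueprint b such that approved(e,b).
Per engineer: e1:✓  e2:✗  e3:✓  e4:✓  e5:✓  e6:✓
e2 has no witness among its drafted-blueprints.

False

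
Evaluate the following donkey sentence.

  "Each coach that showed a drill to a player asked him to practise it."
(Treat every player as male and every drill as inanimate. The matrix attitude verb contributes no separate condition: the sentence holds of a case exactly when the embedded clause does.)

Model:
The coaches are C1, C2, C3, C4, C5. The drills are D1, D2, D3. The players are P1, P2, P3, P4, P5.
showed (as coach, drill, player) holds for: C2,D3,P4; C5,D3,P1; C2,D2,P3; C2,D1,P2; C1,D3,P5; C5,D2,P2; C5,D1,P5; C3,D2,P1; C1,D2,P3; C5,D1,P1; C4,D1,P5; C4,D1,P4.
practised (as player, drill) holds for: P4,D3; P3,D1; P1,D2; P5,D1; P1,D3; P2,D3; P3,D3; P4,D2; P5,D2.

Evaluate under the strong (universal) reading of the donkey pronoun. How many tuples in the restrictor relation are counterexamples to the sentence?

7

"him" takes "a player" as antecedent and "it" takes "a drill"; both are donkey pronouns co-varying with the restrictor.
Strong reading: for every (c,d,p) with showed(c,d,p), practised(p,d).
Restrictor triples: (C1,D2,P3)→practised(P3,D2) ✗  (C1,D3,P5)→practised(P5,D3) ✗  (C2,D1,P2)→practised(P2,D1) ✗  (C2,D2,P3)→practised(P3,D2) ✗  (C2,D3,P4)→practised(P4,D3) ✓  (C3,D2,P1)→practised(P1,D2) ✓  (C4,D1,P4)→practised(P4,D1) ✗  (C4,D1,P5)→practised(P5,D1) ✓  (C5,D1,P1)→practised(P1,D1) ✗  (C5,D1,P5)→practised(P5,D1) ✓  (C5,D2,P2)→practised(P2,D2) ✗  (C5,D3,P1)→practised(P1,D3) ✓
Counterexamples (restrictor triples failing the scope): 7.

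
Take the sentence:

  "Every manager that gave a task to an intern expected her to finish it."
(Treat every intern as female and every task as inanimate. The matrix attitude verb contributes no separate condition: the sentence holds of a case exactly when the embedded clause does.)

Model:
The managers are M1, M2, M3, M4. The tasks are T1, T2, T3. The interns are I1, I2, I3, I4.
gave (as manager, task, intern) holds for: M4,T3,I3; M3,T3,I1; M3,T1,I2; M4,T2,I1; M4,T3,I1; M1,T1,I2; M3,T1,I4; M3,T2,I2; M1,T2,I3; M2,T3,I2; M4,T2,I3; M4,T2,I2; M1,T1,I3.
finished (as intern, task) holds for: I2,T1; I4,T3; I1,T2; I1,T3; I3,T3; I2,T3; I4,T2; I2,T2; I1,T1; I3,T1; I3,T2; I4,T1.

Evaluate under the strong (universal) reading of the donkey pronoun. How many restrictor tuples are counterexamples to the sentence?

"her" takes "an intern" as antecedent and "it" takes "a task"; both are donkey pronouns co-varying with the restrictor.
Strong reading: for every (m,t,i) with gave(m,t,i), finished(i,t).
Restrictor triples: (M1,T1,I2)→finished(I2,T1) ✓  (M1,T1,I3)→finished(I3,T1) ✓  (M1,T2,I3)→finished(I3,T2) ✓  (M2,T3,I2)→finished(I2,T3) ✓  (M3,T1,I2)→finished(I2,T1) ✓  (M3,T1,I4)→finished(I4,T1) ✓  (M3,T2,I2)→finished(I2,T2) ✓  (M3,T3,I1)→finished(I1,T3) ✓  (M4,T2,I1)→finished(I1,T2) ✓  (M4,T2,I2)→finished(I2,T2) ✓  (M4,T2,I3)→finished(I3,T2) ✓  (M4,T3,I1)→finished(I1,T3) ✓  (M4,T3,I3)→finished(I3,T3) ✓
Counterexamples (restrictor triples failing the scope): 0.

0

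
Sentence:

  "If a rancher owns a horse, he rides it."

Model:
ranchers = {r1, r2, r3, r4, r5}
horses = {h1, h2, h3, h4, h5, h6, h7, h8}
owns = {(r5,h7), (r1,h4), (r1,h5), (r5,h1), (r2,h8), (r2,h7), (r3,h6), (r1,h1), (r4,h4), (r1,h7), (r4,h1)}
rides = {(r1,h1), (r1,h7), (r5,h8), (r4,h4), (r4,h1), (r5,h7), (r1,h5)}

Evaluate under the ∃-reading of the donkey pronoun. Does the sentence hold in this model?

False

"it" takes "a horse" as antecedent — a donkey pronoun bound across the clause boundary.
Weak reading: every rancher r with some owns-horse has at least one owns-horse h such that rides(r,h).
Per rancher: r1:✓  r2:✗  r3:✗  r4:✓  r5:✓
r2 has no witness among its owns-horses.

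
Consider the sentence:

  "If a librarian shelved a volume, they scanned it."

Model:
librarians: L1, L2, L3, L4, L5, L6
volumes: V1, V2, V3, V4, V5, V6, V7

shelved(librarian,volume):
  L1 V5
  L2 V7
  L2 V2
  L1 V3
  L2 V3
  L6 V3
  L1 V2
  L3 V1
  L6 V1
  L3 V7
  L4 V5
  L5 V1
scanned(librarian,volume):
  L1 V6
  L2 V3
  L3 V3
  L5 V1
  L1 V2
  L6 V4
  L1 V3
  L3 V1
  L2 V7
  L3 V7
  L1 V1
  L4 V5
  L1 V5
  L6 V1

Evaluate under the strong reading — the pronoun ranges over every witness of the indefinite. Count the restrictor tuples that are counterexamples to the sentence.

"it" takes "a volume" as antecedent — a donkey pronoun bound across the clause boundary.
Strong reading: for every (l,v) with shelved(l,v), scanned(l,v).
Restrictor pairs: (L1,V2) ✓  (L1,V3) ✓  (L1,V5) ✓  (L2,V2) ✗  (L2,V3) ✓  (L2,V7) ✓  (L3,V1) ✓  (L3,V7) ✓  (L4,V5) ✓  (L5,V1) ✓  (L6,V1) ✓  (L6,V3) ✗
Counterexamples (restrictor pairs failing the scope): 2.

2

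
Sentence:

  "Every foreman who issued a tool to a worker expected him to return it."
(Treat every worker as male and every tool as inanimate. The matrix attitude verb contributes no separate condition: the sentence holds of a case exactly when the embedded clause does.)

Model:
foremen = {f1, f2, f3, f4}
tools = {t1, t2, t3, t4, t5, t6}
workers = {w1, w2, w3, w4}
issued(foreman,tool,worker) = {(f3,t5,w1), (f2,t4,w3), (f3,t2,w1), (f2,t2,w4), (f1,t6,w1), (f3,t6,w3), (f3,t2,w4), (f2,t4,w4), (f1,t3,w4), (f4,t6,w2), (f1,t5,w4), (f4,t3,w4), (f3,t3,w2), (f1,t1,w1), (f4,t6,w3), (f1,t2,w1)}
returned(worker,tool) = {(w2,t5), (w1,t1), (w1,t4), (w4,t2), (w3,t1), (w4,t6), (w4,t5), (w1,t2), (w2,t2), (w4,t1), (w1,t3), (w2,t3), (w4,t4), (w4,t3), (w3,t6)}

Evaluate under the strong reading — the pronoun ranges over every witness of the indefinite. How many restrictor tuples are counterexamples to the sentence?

"him" takes "a worker" as antecedent and "it" takes "a tool"; both are donkey pronouns co-varying with the restrictor.
Strong reading: for every (f,t,w) with issued(f,t,w), returned(w,t).
Restrictor triples: (f1,t1,w1)→returned(w1,t1) ✓  (f1,t2,w1)→returned(w1,t2) ✓  (f1,t3,w4)→returned(w4,t3) ✓  (f1,t5,w4)→returned(w4,t5) ✓  (f1,t6,w1)→returned(w1,t6) ✗  (f2,t2,w4)→returned(w4,t2) ✓  (f2,t4,w3)→returned(w3,t4) ✗  (f2,t4,w4)→returned(w4,t4) ✓  (f3,t2,w1)→returned(w1,t2) ✓  (f3,t2,w4)→returned(w4,t2) ✓  (f3,t3,w2)→returned(w2,t3) ✓  (f3,t5,w1)→returned(w1,t5) ✗  (f3,t6,w3)→returned(w3,t6) ✓  (f4,t3,w4)→returned(w4,t3) ✓  (f4,t6,w2)→returned(w2,t6) ✗  (f4,t6,w3)→returned(w3,t6) ✓
Counterexamples (restrictor triples failing the scope): 4.

4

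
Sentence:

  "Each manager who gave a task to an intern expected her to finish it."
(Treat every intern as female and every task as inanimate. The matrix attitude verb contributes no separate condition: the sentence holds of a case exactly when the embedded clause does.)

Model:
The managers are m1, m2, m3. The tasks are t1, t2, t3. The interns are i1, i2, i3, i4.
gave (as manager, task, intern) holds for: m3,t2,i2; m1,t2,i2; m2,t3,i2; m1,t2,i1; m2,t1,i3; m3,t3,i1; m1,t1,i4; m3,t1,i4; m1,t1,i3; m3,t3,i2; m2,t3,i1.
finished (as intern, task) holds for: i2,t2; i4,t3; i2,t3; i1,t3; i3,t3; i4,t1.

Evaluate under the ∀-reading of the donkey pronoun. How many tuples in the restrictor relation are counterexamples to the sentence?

3

"her" takes "an intern" as antecedent and "it" takes "a task"; both are donkey pronouns co-varying with the restrictor.
Strong reading: for every (m,t,i) with gave(m,t,i), finished(i,t).
Restrictor triples: (m1,t1,i3)→finished(i3,t1) ✗  (m1,t1,i4)→finished(i4,t1) ✓  (m1,t2,i1)→finished(i1,t2) ✗  (m1,t2,i2)→finished(i2,t2) ✓  (m2,t1,i3)→finished(i3,t1) ✗  (m2,t3,i1)→finished(i1,t3) ✓  (m2,t3,i2)→finished(i2,t3) ✓  (m3,t1,i4)→finished(i4,t1) ✓  (m3,t2,i2)→finished(i2,t2) ✓  (m3,t3,i1)→finished(i1,t3) ✓  (m3,t3,i2)→finished(i2,t3) ✓
Counterexamples (restrictor triples failing the scope): 3.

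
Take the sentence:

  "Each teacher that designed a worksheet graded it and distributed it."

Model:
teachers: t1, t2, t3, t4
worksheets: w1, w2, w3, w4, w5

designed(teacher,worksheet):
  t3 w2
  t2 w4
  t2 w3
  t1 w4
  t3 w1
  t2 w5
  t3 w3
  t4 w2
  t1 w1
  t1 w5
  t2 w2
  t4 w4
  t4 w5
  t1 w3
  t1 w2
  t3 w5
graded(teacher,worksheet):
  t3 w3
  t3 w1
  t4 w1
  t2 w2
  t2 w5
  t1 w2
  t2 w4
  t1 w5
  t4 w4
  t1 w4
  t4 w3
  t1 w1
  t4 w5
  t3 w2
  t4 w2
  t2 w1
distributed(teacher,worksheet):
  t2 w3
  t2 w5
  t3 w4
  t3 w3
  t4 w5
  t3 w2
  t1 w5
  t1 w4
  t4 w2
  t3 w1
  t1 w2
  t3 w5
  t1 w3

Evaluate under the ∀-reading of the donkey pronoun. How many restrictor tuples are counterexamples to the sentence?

"it" takes "a worksheet" as antecedent — a donkey pronoun bound across the clause boundary.
Strong reading: for every (t,w) with designed(t,w), graded(t,w) ∧ distributed(t,w).
Restrictor pairs: (t1,w1) ✗  (t1,w2) ✓  (t1,w3) ✗  (t1,w4) ✓  (t1,w5) ✓  (t2,w2) ✗  (t2,w3) ✗  (t2,w4) ✗  (t2,w5) ✓  (t3,w1) ✓  (t3,w2) ✓  (t3,w3) ✓  (t3,w5) ✗  (t4,w2) ✓  (t4,w4) ✗  (t4,w5) ✓
Counterexamples (restrictor pairs failing the scope): 7.

7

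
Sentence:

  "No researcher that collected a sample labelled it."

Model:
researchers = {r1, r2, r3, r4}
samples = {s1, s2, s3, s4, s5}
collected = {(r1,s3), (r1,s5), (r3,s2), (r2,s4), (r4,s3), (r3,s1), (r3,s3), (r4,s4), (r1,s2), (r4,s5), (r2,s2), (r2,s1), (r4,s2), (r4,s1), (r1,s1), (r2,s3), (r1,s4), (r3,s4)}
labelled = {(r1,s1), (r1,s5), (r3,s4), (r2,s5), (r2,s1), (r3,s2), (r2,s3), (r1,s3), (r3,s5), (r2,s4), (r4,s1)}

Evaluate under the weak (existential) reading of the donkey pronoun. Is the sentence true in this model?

False

"it" takes "a sample" as antecedent — a donkey pronoun bound across the clause boundary.
Truth condition: for no (r,s) with collected(r,s) does labelled(r,s) hold.
Restrictor pairs — does the scope hold? (r1,s1):holds  (r1,s2):fails  (r1,s3):holds  (r1,s4):fails  (r1,s5):holds  (r2,s1):holds  (r2,s2):fails  (r2,s3):holds  (r2,s4):holds  (r3,s1):fails  (r3,s2):holds  (r3,s3):fails  (r3,s4):holds  (r4,s1):holds  (r4,s2):fails  (r4,s3):fails  (r4,s4):fails  (r4,s5):fails
Scope holds for 9 pair(s), so the sentence is false.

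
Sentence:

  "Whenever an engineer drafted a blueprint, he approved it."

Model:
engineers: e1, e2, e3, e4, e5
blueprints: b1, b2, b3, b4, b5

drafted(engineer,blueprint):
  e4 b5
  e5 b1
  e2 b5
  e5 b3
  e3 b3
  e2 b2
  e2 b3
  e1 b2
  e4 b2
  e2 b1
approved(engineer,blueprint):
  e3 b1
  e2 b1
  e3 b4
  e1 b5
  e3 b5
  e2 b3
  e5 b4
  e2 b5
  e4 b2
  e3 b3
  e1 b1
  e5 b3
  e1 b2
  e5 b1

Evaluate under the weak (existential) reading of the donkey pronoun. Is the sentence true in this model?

True

"it" takes "a blueprint" as antecedent — a donkey pronoun bound across the clause boundary.
Weak reading: every engineer e with some drafted-blueprint has at least one drafted-blueprint b such that approved(e,b).
Per engineer: e1:✓  e2:✓  e3:✓  e4:✓  e5:✓
Every engineer in the restrictor has a witness.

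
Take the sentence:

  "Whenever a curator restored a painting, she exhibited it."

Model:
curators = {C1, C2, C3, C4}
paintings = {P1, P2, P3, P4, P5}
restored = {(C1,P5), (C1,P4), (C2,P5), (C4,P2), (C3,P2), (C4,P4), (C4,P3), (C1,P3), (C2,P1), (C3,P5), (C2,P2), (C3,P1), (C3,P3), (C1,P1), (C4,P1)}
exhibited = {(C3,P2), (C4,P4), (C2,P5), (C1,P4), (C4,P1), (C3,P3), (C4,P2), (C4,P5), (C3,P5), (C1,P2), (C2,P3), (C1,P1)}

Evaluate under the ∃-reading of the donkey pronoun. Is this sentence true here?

"it" takes "a painting" as antecedent — a donkey pronoun bound across the clause boundary.
Weak reading: every curator c with some restored-painting has at least one restored-painting p such that exhibited(c,p).
Per curator: C1:✓  C2:✓  C3:✓  C4:✓
Every curator in the restrictor has a witness.

True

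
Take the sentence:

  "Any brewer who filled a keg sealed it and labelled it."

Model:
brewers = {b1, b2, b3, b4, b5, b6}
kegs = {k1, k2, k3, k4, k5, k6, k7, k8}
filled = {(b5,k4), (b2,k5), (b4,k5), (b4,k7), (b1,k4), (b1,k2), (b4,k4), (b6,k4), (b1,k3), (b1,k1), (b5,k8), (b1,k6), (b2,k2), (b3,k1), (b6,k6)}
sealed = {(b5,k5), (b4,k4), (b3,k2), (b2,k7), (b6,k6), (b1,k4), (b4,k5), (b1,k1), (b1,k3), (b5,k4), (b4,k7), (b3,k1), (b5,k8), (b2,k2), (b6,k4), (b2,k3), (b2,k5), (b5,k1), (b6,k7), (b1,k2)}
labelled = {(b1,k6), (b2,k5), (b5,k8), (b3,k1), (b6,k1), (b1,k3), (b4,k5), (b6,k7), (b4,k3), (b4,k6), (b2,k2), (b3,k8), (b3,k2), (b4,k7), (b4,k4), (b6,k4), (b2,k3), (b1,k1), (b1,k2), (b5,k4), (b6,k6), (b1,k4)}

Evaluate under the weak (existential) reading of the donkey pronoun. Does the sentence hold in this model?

True

"it" takes "a keg" as antecedent — a donkey pronoun bound across the clause boundary.
Weak reading: every brewer b with some filled-keg has at least one filled-keg k such that sealed(b,k) ∧ labelled(b,k).
Per brewer: b1:✓  b2:✓  b3:✓  b4:✓  b5:✓  b6:✓
Every brewer in the restrictor has a witness.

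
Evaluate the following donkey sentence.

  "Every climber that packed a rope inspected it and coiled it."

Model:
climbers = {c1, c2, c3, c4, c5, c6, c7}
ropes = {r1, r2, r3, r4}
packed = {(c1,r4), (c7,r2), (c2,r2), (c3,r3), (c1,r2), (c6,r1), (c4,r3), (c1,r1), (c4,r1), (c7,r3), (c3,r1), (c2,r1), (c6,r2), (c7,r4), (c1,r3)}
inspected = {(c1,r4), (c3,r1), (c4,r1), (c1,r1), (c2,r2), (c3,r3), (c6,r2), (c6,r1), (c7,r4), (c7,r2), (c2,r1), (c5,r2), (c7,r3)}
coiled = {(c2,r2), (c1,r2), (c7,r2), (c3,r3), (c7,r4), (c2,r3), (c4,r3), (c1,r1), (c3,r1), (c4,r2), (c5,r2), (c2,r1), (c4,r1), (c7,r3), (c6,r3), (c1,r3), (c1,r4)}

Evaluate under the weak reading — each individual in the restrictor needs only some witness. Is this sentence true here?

False

"it" takes "a rope" as antecedent — a donkey pronoun bound across the clause boundary.
Weak reading: every climber c with some packed-rope has at least one packed-rope r such that inspected(c,r) ∧ coiled(c,r).
Per climber: c1:✓  c2:✓  c3:✓  c4:✓  c6:✗  c7:✓
c6 has no witness among its packed-ropes.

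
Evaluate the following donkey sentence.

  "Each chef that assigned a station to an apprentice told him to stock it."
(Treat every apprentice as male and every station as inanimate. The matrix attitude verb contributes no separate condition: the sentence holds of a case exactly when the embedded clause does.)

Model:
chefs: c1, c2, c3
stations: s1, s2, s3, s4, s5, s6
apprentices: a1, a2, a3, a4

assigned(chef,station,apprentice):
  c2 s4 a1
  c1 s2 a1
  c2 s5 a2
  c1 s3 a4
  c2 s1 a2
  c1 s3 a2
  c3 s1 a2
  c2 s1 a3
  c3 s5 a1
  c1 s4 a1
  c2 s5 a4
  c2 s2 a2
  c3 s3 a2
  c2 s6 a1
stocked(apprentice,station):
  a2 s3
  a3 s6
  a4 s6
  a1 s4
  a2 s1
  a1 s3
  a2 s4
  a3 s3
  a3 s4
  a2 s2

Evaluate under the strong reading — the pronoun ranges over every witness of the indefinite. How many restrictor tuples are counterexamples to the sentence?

7

"him" takes "an apprentice" as antecedent and "it" takes "a station"; both are donkey pronouns co-varying with the restrictor.
Strong reading: for every (c,s,a) with assigned(c,s,a), stocked(a,s).
Restrictor triples: (c1,s2,a1)→stocked(a1,s2) ✗  (c1,s3,a2)→stocked(a2,s3) ✓  (c1,s3,a4)→stocked(a4,s3) ✗  (c1,s4,a1)→stocked(a1,s4) ✓  (c2,s1,a2)→stocked(a2,s1) ✓  (c2,s1,a3)→stocked(a3,s1) ✗  (c2,s2,a2)→stocked(a2,s2) ✓  (c2,s4,a1)→stocked(a1,s4) ✓  (c2,s5,a2)→stocked(a2,s5) ✗  (c2,s5,a4)→stocked(a4,s5) ✗  (c2,s6,a1)→stocked(a1,s6) ✗  (c3,s1,a2)→stocked(a2,s1) ✓  (c3,s3,a2)→stocked(a2,s3) ✓  (c3,s5,a1)→stocked(a1,s5) ✗
Counterexamples (restrictor triples failing the scope): 7.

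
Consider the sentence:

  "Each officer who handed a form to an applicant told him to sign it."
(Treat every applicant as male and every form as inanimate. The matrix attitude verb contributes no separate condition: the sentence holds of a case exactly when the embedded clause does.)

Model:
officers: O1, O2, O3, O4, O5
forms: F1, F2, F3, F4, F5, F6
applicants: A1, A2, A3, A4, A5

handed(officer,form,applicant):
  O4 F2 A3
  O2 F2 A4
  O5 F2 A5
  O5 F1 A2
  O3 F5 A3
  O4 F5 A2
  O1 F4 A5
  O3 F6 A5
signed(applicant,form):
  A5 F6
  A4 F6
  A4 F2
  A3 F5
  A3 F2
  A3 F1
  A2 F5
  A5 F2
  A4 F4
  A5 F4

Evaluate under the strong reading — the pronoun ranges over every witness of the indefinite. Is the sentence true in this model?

"him" takes "an applicant" as antecedent and "it" takes "a form"; both are donkey pronouns co-varying with the restrictor.
Strong reading: for every (o,f,a) with handed(o,f,a), signed(a,f).
Restrictor triples: (O1,F4,A5)→signed(A5,F4) ✓  (O2,F2,A4)→signed(A4,F2) ✓  (O3,F5,A3)→signed(A3,F5) ✓  (O3,F6,A5)→signed(A5,F6) ✓  (O4,F2,A3)→signed(A3,F2) ✓  (O4,F5,A2)→signed(A2,F5) ✓  (O5,F1,A2)→signed(A2,F1) ✗  (O5,F2,A5)→signed(A5,F2) ✓
Counterexample: (O5,F1,A2) — signed(A2,F1) does not hold.

False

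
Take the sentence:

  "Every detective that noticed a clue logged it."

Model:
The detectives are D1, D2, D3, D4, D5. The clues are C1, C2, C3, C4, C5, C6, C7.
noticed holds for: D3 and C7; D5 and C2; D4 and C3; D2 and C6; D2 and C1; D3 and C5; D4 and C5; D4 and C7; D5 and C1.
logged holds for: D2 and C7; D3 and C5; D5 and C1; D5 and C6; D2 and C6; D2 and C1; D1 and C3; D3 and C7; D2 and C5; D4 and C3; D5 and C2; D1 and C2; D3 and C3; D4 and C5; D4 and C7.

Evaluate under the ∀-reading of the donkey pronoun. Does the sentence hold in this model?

True

"it" takes "a clue" as antecedent — a donkey pronoun bound across the clause boundary.
Strong reading: for every (d,c) with noticed(d,c), logged(d,c).
Restrictor pairs: (D2,C1) ✓  (D2,C6) ✓  (D3,C5) ✓  (D3,C7) ✓  (D4,C3) ✓  (D4,C5) ✓  (D4,C7) ✓  (D5,C1) ✓  (D5,C2) ✓
Every restrictor pair satisfies the scope.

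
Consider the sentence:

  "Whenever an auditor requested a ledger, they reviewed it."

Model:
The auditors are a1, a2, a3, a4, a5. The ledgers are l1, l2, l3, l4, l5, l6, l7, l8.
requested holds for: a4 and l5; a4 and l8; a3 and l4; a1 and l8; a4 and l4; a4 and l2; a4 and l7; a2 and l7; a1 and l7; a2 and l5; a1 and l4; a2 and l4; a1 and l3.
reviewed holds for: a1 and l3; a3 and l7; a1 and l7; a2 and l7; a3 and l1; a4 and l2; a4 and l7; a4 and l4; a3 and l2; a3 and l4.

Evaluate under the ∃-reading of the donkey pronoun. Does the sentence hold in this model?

"it" takes "a ledger" as antecedent — a donkey pronoun bound across the clause boundary.
Weak reading: every auditor a with some requested-ledger has at least one requested-ledger l such that reviewed(a,l).
Per auditor: a1:✓  a2:✓  a3:✓  a4:✓
Every auditor in the restrictor has a witness.

True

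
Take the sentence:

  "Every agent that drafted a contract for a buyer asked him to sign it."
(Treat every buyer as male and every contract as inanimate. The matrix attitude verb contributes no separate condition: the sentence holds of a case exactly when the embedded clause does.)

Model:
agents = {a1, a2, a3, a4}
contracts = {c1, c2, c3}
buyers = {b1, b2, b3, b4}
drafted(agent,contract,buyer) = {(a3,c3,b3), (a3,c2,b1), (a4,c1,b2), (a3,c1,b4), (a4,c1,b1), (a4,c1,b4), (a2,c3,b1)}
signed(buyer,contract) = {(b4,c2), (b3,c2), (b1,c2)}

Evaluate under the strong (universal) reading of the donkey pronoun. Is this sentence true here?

False

"him" takes "a buyer" as antecedent and "it" takes "a contract"; both are donkey pronouns co-varying with the restrictor.
Strong reading: for every (a,c,b) with drafted(a,c,b), signed(b,c).
Restrictor triples: (a2,c3,b1)→signed(b1,c3) ✗  (a3,c1,b4)→signed(b4,c1) ✗  (a3,c2,b1)→signed(b1,c2) ✓  (a3,c3,b3)→signed(b3,c3) ✗  (a4,c1,b1)→signed(b1,c1) ✗  (a4,c1,b2)→signed(b2,c1) ✗  (a4,c1,b4)→signed(b4,c1) ✗
Counterexample: (a2,c3,b1) — signed(b1,c3) does not hold.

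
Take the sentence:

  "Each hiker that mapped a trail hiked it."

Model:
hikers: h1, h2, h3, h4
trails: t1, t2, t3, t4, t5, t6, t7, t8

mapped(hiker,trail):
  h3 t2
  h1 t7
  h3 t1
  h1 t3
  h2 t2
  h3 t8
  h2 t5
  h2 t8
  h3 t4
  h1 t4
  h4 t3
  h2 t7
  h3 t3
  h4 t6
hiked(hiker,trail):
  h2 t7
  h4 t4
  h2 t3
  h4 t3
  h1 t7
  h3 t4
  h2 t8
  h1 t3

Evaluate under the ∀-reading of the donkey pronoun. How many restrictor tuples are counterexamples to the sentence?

"it" takes "a trail" as antecedent — a donkey pronoun bound across the clause boundary.
Strong reading: for every (h,t) with mapped(h,t), hiked(h,t).
Restrictor pairs: (h1,t3) ✓  (h1,t4) ✗  (h1,t7) ✓  (h2,t2) ✗  (h2,t5) ✗  (h2,t7) ✓  (h2,t8) ✓  (h3,t1) ✗  (h3,t2) ✗  (h3,t3) ✗  (h3,t4) ✓  (h3,t8) ✗  (h4,t3) ✓  (h4,t6) ✗
Counterexamples (restrictor pairs failing the scope): 8.

8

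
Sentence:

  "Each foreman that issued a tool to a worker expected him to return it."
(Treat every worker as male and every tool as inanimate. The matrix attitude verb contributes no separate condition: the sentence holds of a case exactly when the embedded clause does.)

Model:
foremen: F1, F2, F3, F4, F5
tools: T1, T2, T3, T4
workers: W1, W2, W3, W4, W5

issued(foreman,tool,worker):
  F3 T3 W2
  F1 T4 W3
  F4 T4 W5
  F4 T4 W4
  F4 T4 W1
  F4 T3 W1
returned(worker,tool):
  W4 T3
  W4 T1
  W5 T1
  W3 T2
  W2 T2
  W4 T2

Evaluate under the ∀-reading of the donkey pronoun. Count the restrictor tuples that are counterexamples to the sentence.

6

"him" takes "a worker" as antecedent and "it" takes "a tool"; both are donkey pronouns co-varying with the restrictor.
Strong reading: for every (f,t,w) with issued(f,t,w), returned(w,t).
Restrictor triples: (F1,T4,W3)→returned(W3,T4) ✗  (F3,T3,W2)→returned(W2,T3) ✗  (F4,T3,W1)→returned(W1,T3) ✗  (F4,T4,W1)→returned(W1,T4) ✗  (F4,T4,W4)→returned(W4,T4) ✗  (F4,T4,W5)→returned(W5,T4) ✗
Counterexamples (restrictor triples failing the scope): 6.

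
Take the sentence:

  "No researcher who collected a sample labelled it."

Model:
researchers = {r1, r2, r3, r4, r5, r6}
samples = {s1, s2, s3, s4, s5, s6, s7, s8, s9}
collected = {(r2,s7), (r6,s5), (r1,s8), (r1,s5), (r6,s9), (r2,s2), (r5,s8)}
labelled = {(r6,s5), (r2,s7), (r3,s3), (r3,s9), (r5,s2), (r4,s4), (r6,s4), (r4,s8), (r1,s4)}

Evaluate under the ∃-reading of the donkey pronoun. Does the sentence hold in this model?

False

"it" takes "a sample" as antecedent — a donkey pronoun bound across the clause boundary.
Truth condition: for no (r,s) with collected(r,s) does labelled(r,s) hold.
Restrictor pairs — does the scope hold? (r1,s5):fails  (r1,s8):fails  (r2,s2):fails  (r2,s7):holds  (r5,s8):fails  (r6,s5):holds  (r6,s9):fails
Scope holds for 2 pair(s), so the sentence is false.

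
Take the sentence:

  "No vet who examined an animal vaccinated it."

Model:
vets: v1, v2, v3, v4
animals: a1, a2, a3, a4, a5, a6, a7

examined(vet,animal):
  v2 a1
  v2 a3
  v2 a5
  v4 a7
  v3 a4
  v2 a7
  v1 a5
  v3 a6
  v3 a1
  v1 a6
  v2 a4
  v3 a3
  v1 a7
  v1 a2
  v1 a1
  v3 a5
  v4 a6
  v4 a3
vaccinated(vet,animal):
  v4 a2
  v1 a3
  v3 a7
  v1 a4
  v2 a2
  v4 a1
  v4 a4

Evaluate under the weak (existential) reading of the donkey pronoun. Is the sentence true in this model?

True

"it" takes "an animal" as antecedent — a donkey pronoun bound across the clause boundary.
Truth condition: for no (v,a) with examined(v,a) does vaccinated(v,a) hold.
Restrictor pairs — does the scope hold? (v1,a1):fails  (v1,a2):fails  (v1,a5):fails  (v1,a6):fails  (v1,a7):fails  (v2,a1):fails  (v2,a3):fails  (v2,a4):fails  (v2,a5):fails  (v2,a7):fails  (v3,a1):fails  (v3,a3):fails  (v3,a4):fails  (v3,a5):fails  (v3,a6):fails  (v4,a3):fails  (v4,a6):fails  (v4,a7):fails
Scope holds for no restrictor pair, so the sentence is true.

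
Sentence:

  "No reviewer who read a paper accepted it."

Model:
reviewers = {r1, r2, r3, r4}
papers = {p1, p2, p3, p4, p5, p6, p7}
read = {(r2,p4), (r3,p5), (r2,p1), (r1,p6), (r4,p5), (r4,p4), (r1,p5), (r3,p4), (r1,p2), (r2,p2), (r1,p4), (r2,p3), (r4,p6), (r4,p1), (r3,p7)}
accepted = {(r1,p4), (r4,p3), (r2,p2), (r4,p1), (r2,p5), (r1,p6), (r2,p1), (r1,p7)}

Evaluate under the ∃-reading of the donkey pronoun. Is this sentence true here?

False

"it" takes "a paper" as antecedent — a donkey pronoun bound across the clause boundary.
Truth condition: for no (r,p) with read(r,p) does accepted(r,p) hold.
Restrictor pairs — does the scope hold? (r1,p2):fails  (r1,p4):holds  (r1,p5):fails  (r1,p6):holds  (r2,p1):holds  (r2,p2):holds  (r2,p3):fails  (r2,p4):fails  (r3,p4):fails  (r3,p5):fails  (r3,p7):fails  (r4,p1):holds  (r4,p4):fails  (r4,p5):fails  (r4,p6):fails
Scope holds for 5 pair(s), so the sentence is false.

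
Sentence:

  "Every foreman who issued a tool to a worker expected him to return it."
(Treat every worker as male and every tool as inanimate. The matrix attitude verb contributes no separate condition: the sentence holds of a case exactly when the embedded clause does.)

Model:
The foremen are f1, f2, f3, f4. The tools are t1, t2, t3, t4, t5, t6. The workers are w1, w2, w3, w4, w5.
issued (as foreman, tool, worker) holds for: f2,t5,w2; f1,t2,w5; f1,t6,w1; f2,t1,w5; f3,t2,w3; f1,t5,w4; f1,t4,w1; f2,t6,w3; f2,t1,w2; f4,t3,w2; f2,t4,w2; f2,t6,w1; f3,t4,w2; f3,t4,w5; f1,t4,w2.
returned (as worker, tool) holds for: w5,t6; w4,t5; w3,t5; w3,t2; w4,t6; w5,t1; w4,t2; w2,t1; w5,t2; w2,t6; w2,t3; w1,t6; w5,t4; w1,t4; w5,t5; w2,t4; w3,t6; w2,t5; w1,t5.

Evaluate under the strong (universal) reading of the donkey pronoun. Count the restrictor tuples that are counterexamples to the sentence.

"him" takes "a worker" as antecedent and "it" takes "a tool"; both are donkey pronouns co-varying with the restrictor.
Strong reading: for every (f,t,w) with issued(f,t,w), returned(w,t).
Restrictor triples: (f1,t2,w5)→returned(w5,t2) ✓  (f1,t4,w1)→returned(w1,t4) ✓  (f1,t4,w2)→returned(w2,t4) ✓  (f1,t5,w4)→returned(w4,t5) ✓  (f1,t6,w1)→returned(w1,t6) ✓  (f2,t1,w2)→returned(w2,t1) ✓  (f2,t1,w5)→returned(w5,t1) ✓  (f2,t4,w2)→returned(w2,t4) ✓  (f2,t5,w2)→returned(w2,t5) ✓  (f2,t6,w1)→returned(w1,t6) ✓  (f2,t6,w3)→returned(w3,t6) ✓  (f3,t2,w3)→returned(w3,t2) ✓  (f3,t4,w2)→returned(w2,t4) ✓  (f3,t4,w5)→returned(w5,t4) ✓  (f4,t3,w2)→returned(w2,t3) ✓
Counterexamples (restrictor triples failing the scope): 0.

0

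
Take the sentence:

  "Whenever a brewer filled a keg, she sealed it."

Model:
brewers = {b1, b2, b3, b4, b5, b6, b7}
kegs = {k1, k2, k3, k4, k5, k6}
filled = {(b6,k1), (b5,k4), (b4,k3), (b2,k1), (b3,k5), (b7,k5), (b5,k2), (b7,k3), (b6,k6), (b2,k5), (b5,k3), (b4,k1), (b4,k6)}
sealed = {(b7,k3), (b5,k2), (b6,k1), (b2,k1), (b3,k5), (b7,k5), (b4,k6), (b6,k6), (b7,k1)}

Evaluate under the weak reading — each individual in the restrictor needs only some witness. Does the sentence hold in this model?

True

"it" takes "a keg" as antecedent — a donkey pronoun bound across the clause boundary.
Weak reading: every brewer b with some filled-keg has at least one filled-keg k such that sealed(b,k).
Per brewer: b2:✓  b3:✓  b4:✓  b5:✓  b6:✓  b7:✓
Every brewer in the restrictor has a witness.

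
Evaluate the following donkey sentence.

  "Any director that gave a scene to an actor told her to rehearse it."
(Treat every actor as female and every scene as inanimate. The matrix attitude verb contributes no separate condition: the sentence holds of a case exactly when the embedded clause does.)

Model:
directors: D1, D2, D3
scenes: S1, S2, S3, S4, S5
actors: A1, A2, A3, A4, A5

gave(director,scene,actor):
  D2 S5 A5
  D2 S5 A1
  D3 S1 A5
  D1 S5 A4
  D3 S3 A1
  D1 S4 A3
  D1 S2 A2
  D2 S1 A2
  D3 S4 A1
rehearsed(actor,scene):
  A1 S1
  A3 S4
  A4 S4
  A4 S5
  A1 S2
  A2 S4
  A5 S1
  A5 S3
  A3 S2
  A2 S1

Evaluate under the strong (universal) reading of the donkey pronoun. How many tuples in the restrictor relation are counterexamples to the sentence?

"her" takes "an actor" as antecedent and "it" takes "a scene"; both are donkey pronouns co-varying with the restrictor.
Strong reading: for every (d,s,a) with gave(d,s,a), rehearsed(a,s).
Restrictor triples: (D1,S2,A2)→rehearsed(A2,S2) ✗  (D1,S4,A3)→rehearsed(A3,S4) ✓  (D1,S5,A4)→rehearsed(A4,S5) ✓  (D2,S1,A2)→rehearsed(A2,S1) ✓  (D2,S5,A1)→rehearsed(A1,S5) ✗  (D2,S5,A5)→rehearsed(A5,S5) ✗  (D3,S1,A5)→rehearsed(A5,S1) ✓  (D3,S3,A1)→rehearsed(A1,S3) ✗  (D3,S4,A1)→rehearsed(A1,S4) ✗
Counterexamples (restrictor triples failing the scope): 5.

5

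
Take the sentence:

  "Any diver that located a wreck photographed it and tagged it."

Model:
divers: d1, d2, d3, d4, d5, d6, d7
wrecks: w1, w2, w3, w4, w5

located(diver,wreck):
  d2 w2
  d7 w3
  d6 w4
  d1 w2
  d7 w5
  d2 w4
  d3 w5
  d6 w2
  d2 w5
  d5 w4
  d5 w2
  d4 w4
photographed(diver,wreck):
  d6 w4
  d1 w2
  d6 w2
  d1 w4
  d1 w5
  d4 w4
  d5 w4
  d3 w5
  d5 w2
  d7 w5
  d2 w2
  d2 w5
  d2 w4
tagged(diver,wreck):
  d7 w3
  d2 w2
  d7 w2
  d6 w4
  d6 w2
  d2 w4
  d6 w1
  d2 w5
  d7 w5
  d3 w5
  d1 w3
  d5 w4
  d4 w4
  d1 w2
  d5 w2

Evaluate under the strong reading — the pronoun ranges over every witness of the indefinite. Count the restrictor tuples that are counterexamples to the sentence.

"it" takes "a wreck" as antecedent — a donkey pronoun bound across the clause boundary.
Strong reading: for every (d,w) with located(d,w), photographed(d,w) ∧ tagged(d,w).
Restrictor pairs: (d1,w2) ✓  (d2,w2) ✓  (d2,w4) ✓  (d2,w5) ✓  (d3,w5) ✓  (d4,w4) ✓  (d5,w2) ✓  (d5,w4) ✓  (d6,w2) ✓  (d6,w4) ✓  (d7,w3) ✗  (d7,w5) ✓
Counterexamples (restrictor pairs failing the scope): 1.

1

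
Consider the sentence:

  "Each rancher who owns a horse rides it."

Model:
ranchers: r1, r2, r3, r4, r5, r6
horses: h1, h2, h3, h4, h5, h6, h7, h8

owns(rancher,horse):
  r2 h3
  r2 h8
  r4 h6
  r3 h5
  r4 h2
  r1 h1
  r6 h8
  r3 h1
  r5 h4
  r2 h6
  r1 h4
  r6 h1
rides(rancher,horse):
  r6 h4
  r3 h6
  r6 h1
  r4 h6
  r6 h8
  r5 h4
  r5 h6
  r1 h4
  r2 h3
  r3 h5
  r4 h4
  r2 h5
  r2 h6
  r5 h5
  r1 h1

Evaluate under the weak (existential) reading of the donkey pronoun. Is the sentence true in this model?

True

"it" takes "a horse" as antecedent — a donkey pronoun bound across the clause boundary.
Weak reading: every rancher r with some owns-horse has at least one owns-horse h such that rides(r,h).
Per rancher: r1:✓  r2:✓  r3:✓  r4:✓  r5:✓  r6:✓
Every rancher in the restrictor has a witness.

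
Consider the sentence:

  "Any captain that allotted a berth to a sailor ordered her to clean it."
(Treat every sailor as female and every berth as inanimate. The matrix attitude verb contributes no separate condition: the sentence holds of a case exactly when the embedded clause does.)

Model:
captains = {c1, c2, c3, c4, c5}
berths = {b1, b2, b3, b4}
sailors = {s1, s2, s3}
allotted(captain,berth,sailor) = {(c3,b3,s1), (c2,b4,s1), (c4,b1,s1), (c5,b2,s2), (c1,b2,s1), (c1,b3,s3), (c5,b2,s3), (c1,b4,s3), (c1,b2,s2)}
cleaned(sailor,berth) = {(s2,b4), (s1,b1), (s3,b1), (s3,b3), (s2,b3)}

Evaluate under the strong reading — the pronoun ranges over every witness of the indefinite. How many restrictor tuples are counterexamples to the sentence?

7

"her" takes "a sailor" as antecedent and "it" takes "a berth"; both are donkey pronouns co-varying with the restrictor.
Strong reading: for every (c,b,s) with allotted(c,b,s), cleaned(s,b).
Restrictor triples: (c1,b2,s1)→cleaned(s1,b2) ✗  (c1,b2,s2)→cleaned(s2,b2) ✗  (c1,b3,s3)→cleaned(s3,b3) ✓  (c1,b4,s3)→cleaned(s3,b4) ✗  (c2,b4,s1)→cleaned(s1,b4) ✗  (c3,b3,s1)→cleaned(s1,b3) ✗  (c4,b1,s1)→cleaned(s1,b1) ✓  (c5,b2,s2)→cleaned(s2,b2) ✗  (c5,b2,s3)→cleaned(s3,b2) ✗
Counterexamples (restrictor triples failing the scope): 7.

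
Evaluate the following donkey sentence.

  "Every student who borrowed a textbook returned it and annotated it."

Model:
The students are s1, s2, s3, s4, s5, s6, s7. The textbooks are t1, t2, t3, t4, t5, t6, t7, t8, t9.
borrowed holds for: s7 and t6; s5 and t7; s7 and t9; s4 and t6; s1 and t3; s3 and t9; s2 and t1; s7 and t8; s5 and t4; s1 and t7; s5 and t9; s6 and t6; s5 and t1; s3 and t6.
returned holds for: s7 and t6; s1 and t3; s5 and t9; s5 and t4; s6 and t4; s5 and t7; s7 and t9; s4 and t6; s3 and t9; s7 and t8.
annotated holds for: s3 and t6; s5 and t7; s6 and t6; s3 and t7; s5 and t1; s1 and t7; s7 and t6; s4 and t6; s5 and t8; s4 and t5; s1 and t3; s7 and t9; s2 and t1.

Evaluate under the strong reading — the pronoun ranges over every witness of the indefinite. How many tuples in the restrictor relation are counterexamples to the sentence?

9

"it" takes "a textbook" as antecedent — a donkey pronoun bound across the clause boundary.
Strong reading: for every (s,t) with borrowed(s,t), returned(s,t) ∧ annotated(s,t).
Restrictor pairs: (s1,t3) ✓  (s1,t7) ✗  (s2,t1) ✗  (s3,t6) ✗  (s3,t9) ✗  (s4,t6) ✓  (s5,t1) ✗  (s5,t4) ✗  (s5,t7) ✓  (s5,t9) ✗  (s6,t6) ✗  (s7,t6) ✓  (s7,t8) ✗  (s7,t9) ✓
Counterexamples (restrictor pairs failing the scope): 9.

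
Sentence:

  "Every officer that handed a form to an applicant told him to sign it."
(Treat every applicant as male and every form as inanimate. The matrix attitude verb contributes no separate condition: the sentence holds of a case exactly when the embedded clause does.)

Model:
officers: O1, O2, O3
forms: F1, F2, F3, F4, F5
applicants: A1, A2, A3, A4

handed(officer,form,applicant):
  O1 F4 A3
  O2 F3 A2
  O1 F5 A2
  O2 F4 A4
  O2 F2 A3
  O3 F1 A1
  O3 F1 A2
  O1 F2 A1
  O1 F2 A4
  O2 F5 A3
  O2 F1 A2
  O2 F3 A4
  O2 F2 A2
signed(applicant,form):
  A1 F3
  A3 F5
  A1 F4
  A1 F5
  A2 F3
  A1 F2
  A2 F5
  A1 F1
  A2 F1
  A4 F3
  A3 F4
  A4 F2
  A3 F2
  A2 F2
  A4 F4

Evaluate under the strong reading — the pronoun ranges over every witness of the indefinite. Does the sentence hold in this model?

"him" takes "an applicant" as antecedent and "it" takes "a form"; both are donkey pronouns co-varying with the restrictor.
Strong reading: for every (o,f,a) with handed(o,f,a), signed(a,f).
Restrictor triples: (O1,F2,A1)→signed(A1,F2) ✓  (O1,F2,A4)→signed(A4,F2) ✓  (O1,F4,A3)→signed(A3,F4) ✓  (O1,F5,A2)→signed(A2,F5) ✓  (O2,F1,A2)→signed(A2,F1) ✓  (O2,F2,A2)→signed(A2,F2) ✓  (O2,F2,A3)→signed(A3,F2) ✓  (O2,F3,A2)→signed(A2,F3) ✓  (O2,F3,A4)→signed(A4,F3) ✓  (O2,F4,A4)→signed(A4,F4) ✓  (O2,F5,A3)→signed(A3,F5) ✓  (O3,F1,A1)→signed(A1,F1) ✓  (O3,F1,A2)→signed(A2,F1) ✓
Every restrictor triple satisfies the scope.

True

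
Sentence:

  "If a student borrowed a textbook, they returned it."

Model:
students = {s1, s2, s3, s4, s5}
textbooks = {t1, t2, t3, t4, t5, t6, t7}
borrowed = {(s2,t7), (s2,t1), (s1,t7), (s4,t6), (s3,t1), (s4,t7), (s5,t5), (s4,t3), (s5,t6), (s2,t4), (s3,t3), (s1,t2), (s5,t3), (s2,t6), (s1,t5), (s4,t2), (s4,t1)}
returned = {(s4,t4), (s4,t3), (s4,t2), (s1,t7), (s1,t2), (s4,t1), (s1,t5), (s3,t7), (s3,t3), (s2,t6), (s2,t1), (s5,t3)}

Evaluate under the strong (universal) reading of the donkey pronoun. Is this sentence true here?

False

"it" takes "a textbook" as antecedent — a donkey pronoun bound across the clause boundary.
Strong reading: for every (s,t) with borrowed(s,t), returned(s,t).
Restrictor pairs: (s1,t2) ✓  (s1,t5) ✓  (s1,t7) ✓  (s2,t1) ✓  (s2,t4) ✗  (s2,t6) ✓  (s2,t7) ✗  (s3,t1) ✗  (s3,t3) ✓  (s4,t1) ✓  (s4,t2) ✓  (s4,t3) ✓  (s4,t6) ✗  (s4,t7) ✗  (s5,t3) ✓  (s5,t5) ✗  (s5,t6) ✗
Counterexample: (s2,t4) is in borrowed but fails the scope.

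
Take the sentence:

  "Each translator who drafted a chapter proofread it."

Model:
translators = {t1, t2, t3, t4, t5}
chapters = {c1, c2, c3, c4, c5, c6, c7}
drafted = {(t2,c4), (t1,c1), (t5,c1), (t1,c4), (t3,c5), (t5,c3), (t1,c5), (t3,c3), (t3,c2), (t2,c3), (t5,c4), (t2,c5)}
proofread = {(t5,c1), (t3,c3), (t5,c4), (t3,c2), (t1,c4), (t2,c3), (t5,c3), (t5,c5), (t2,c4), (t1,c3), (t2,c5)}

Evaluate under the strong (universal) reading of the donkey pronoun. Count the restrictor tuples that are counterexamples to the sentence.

3

"it" takes "a chapter" as antecedent — a donkey pronoun bound across the clause boundary.
Strong reading: for every (t,c) with drafted(t,c), proofread(t,c).
Restrictor pairs: (t1,c1) ✗  (t1,c4) ✓  (t1,c5) ✗  (t2,c3) ✓  (t2,c4) ✓  (t2,c5) ✓  (t3,c2) ✓  (t3,c3) ✓  (t3,c5) ✗  (t5,c1) ✓  (t5,c3) ✓  (t5,c4) ✓
Counterexamples (restrictor pairs failing the scope): 3.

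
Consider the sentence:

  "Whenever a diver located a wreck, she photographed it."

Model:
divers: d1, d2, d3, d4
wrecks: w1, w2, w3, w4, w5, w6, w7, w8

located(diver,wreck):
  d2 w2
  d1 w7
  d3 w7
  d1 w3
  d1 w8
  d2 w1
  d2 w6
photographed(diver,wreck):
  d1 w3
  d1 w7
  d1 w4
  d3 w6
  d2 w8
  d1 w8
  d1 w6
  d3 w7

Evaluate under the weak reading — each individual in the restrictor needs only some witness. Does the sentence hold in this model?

False

"it" takes "a wreck" as antecedent — a donkey pronoun bound across the clause boundary.
Weak reading: every diver d with some located-wreck has at least one located-wreck w such that photographed(d,w).
Per diver: d1:✓  d2:✗  d3:✓
d2 has no witness among its located-wrecks.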